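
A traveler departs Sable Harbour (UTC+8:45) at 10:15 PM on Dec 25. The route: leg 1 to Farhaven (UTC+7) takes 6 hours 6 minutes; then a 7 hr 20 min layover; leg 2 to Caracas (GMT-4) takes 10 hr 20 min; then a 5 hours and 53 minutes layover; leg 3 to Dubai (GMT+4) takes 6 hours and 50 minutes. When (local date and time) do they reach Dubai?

Convert departure to UTC: 10:15 PM − 8:45 = 1:30 PM UTC on Dec 25.
Add 6 hours 6 minutes leg 1 → 7:36 PM UTC.
Add 7 hours and 20 minutes layover in Farhaven → 2:56 AM UTC (Dec 26).
Add 10 hours and 20 minutes leg 2 → 1:16 PM UTC.
Add 5 hours and 53 minutes layover in Caracas → 7:09 PM UTC.
Add 6 hours 50 minutes leg 3 → 1:59 AM UTC (Dec 27).
Dubai is UTC+4:00, so local arrival = 1:59 AM + 4:00 = 5:59 AM on Dec 27.

5:59 AM on December 27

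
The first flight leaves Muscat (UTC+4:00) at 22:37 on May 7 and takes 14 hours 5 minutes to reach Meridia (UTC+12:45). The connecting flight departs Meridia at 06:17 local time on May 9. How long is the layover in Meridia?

Convert departure to UTC: 22:37 − 4:00 = 18:37 UTC on May 7.
Add 14 hours and 5 minutes flight time → 08:42 UTC (May 8).
Meridia is UTC+12:45, so local arrival = 08:42 + 12:45 = 21:27 on May 8.
Layover = 06:17 − 21:27 (+1 day) = 8 hours 50 minutes.

8 hours 50 minutes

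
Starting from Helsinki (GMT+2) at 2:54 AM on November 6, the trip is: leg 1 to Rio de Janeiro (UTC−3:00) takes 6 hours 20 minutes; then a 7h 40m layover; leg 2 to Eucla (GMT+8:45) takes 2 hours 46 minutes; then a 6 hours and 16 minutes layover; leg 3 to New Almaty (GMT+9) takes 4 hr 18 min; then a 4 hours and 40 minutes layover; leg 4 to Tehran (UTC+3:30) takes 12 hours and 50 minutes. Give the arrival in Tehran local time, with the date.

1:14 AM on November 8

Convert departure to UTC: 2:54 AM − 2:00 = 12:54 AM UTC on Nov 6.
Add 6 hours and 20 minutes leg 1 → 7:14 AM UTC.
Add 7 hours 40 minutes layover in Rio de Janeiro → 2:54 PM UTC.
Add 2 hours and 46 minutes leg 2 → 5:40 PM UTC.
Add 6 hours and 16 minutes layover in Eucla → 11:56 PM UTC.
Add 4 hours 18 minutes leg 3 → 4:14 AM UTC (Nov 7).
Add 4 hours 40 minutes layover in New Almaty → 8:54 AM UTC.
Add 12 hours and 50 minutes leg 4 → 9:44 PM UTC.
Tehran is UTC+3:30, so local arrival = 9:44 PM + 3:30 = 1:14 AM on Nov 8.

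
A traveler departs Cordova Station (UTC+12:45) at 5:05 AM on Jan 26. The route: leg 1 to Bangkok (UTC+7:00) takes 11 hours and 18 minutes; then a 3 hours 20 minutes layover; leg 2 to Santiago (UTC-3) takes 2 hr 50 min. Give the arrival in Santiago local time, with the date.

6:48 AM on January 26

Convert departure to UTC: 5:05 AM − 12:45 = 4:20 PM UTC on Jan 25.
Add 11 hours 18 minutes leg 1 → 3:38 AM UTC (Jan 26).
Add 3 hours 20 minutes layover in Bangkok → 6:58 AM UTC.
Add 2 hours 50 minutes leg 2 → 9:48 AM UTC.
Santiago is UTC−3:00, so local arrival = 9:48 AM − 3:00 = 6:48 AM on Jan 26.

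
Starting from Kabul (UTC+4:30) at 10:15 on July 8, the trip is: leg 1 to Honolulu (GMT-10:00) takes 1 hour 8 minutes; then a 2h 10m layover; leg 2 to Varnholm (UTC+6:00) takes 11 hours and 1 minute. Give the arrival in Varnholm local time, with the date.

02:04 on July 9

Convert departure to UTC: 10:15 − 4:30 = 05:45 UTC on Jul 8.
Add 1 hour and 8 minutes leg 1 → 06:53 UTC.
Add 2 hours 10 minutes layover in Honolulu → 09:03 UTC.
Add 11 hours and 1 minute leg 2 → 20:04 UTC.
Varnholm is UTC+6:00, so local arrival = 20:04 + 6:00 = 02:04 on Jul 9.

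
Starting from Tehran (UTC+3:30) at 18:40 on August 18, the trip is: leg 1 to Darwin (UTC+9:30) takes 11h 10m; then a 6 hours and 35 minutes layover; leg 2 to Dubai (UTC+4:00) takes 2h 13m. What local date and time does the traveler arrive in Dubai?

Convert departure to UTC: 18:40 − 3:30 = 15:10 UTC on Aug 18.
Add 11 hours and 10 minutes leg 1 → 02:20 UTC (Aug 19).
Add 6 hours and 35 minutes layover in Darwin → 08:55 UTC.
Add 2 hours and 13 minutes leg 2 → 11:08 UTC.
Dubai is UTC+4:00, so local arrival = 11:08 + 4:00 = 15:08 on Aug 19.

15:08 on August 19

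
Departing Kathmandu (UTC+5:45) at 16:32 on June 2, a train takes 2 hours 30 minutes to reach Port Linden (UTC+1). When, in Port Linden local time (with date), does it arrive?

Convert departure to UTC: 16:32 − 5:45 = 10:47 UTC on Jun 2.
Add 2 hours and 30 minutes travel time → 13:17 UTC.
Port Linden is UTC+1:00, so local arrival = 13:17 + 1:00 = 14:17 on Jun 2.

14:17 on June 2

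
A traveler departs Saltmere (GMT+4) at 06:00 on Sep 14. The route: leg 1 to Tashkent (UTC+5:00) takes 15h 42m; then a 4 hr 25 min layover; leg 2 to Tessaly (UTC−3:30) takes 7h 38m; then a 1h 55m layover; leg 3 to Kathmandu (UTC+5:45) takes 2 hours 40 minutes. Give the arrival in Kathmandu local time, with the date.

Convert departure to UTC: 06:00 − 4:00 = 02:00 UTC on Sep 14.
Add 15 hours 42 minutes leg 1 → 17:42 UTC.
Add 4 hours and 25 minutes layover in Tashkent → 22:07 UTC.
Add 7 hours and 38 minutes leg 2 → 05:45 UTC (Sep 15).
Add 1 hour and 55 minutes layover in Tessaly → 07:40 UTC.
Add 2 hours 40 minutes leg 3 → 10:20 UTC.
Kathmandu is UTC+5:45, so local arrival = 10:20 + 5:45 = 16:05 on Sep 15.

16:05 on September 15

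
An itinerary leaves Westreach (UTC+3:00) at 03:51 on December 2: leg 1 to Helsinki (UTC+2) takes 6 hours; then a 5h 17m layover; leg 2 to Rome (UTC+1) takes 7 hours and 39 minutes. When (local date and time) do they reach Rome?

20:47 on December 2

Convert departure to UTC: 03:51 − 3:00 = 00:51 UTC on Dec 2.
Add 6 hours leg 1 → 06:51 UTC.
Add 5 hours and 17 minutes layover in Helsinki → 12:08 UTC.
Add 7 hours and 39 minutes leg 2 → 19:47 UTC.
Rome is UTC+1:00, so local arrival = 19:47 + 1:00 = 20:47 on Dec 2.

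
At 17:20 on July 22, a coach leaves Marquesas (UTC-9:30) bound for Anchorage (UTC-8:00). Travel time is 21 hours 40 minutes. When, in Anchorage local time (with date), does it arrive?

16:30 on Jul 23

Convert departure to UTC: 17:20 + 9:30 = 02:50 UTC on Jul 23.
Add 21 hours 40 minutes travel time → 00:30 UTC (Jul 24).
Anchorage is UTC−8:00, so local arrival = 00:30 − 8:00 = 16:30 on Jul 23.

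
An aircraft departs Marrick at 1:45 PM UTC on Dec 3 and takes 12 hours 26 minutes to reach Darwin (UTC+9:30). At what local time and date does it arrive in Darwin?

Departure is given in UTC: 1:45 PM on Dec 3.
Add 12 hours 26 minutes → 2:11 AM UTC (Dec 4).
Darwin is UTC+9:30: 2:11 AM + 9:30 = 11:41 AM on Dec 4.

11:41 AM on Dec 4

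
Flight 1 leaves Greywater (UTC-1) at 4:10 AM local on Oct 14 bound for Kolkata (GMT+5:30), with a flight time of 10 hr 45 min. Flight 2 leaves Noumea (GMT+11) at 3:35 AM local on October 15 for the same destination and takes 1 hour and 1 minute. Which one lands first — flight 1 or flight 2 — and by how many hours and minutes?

the first, by 1 hour 41 minutes

Flight 1 in UTC: 4:10 AM + 1:00 = 5:10 AM on Oct 14.
+10 hours 45 minutes → arrive 3:55 PM UTC on Oct 14.
Flight 2 in UTC: 3:35 AM − 11:00 = 4:35 PM on Oct 14.
+1 hour and 1 minute → arrive 5:36 PM UTC on Oct 14.
Flight 1 lands earlier by 1 hour 41 minutes.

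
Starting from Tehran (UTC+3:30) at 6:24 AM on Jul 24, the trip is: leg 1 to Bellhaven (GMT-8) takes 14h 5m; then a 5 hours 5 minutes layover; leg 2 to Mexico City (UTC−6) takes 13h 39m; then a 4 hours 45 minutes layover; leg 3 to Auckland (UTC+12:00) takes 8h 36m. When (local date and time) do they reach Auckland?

Convert departure to UTC: 6:24 AM − 3:30 = 2:54 AM UTC on Jul 24.
Add 14 hours and 5 minutes leg 1 → 4:59 PM UTC.
Add 5 hours and 5 minutes layover in Bellhaven → 10:04 PM UTC.
Add 13 hours 39 minutes leg 2 → 11:43 AM UTC (Jul 25).
Add 4 hours 45 minutes layover in Mexico City → 4:28 PM UTC.
Add 8 hours 36 minutes leg 3 → 1:04 AM UTC (Jul 26).
Auckland is UTC+12:00, so local arrival = 1:04 AM + 12:00 = 1:04 PM on Jul 26.

1:04 PM on July 26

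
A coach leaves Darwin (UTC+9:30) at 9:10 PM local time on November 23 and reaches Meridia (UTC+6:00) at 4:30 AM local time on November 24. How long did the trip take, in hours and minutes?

Meridia is 3:30 behind Darwin.
Clock-face elapsed time (ignoring zones) is 7 hours 20 minutes.
Actual elapsed = 7 hours 20 minutes + 3:30 = 10 hours 50 minutes.

10 hours 50 minutes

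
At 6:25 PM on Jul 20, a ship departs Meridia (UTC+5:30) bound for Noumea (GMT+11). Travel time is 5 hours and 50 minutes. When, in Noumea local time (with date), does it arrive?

5:45 AM on July 21

Convert departure to UTC: 6:25 PM − 5:30 = 12:55 PM UTC on Jul 20.
Add 5 hours and 50 minutes travel time → 6:45 PM UTC.
Noumea is UTC+11:00, so local arrival = 6:45 PM + 11:00 = 5:45 AM on Jul 21.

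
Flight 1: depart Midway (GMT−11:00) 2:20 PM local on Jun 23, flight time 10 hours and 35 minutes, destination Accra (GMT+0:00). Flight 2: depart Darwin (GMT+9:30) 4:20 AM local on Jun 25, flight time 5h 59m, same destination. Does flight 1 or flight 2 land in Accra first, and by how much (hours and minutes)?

the first, by 12 hours 54 minutes

Flight 1 in UTC: 2:20 PM + 11:00 = 1:20 AM on Jun 24.
+10 hours 35 minutes → arrive 11:55 AM UTC on Jun 24.
Flight 2 in UTC: 4:20 AM − 9:30 = 6:50 PM on Jun 24.
+5 hours and 59 minutes → arrive 12:49 AM UTC on Jun 25.
Flight 1 lands earlier by 12 hours 54 minutes.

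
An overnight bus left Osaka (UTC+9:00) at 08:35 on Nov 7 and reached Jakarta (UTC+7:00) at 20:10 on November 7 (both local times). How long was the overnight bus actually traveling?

Jakarta is 2:00 behind Osaka.
Clock-face elapsed time (ignoring zones) is 11 hours 35 minutes.
Actual elapsed = 11 hours 35 minutes + 2:00 = 13 hours 35 minutes.

13 hours 35 minutes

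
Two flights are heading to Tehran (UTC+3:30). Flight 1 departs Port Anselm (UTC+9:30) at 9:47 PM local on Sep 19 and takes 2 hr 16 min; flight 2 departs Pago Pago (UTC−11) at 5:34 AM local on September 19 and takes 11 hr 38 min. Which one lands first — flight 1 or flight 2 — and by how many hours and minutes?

Flight 1 in UTC: 9:47 PM − 9:30 = 12:17 PM on Sep 19.
+2 hours 16 minutes → arrive 2:33 PM UTC on Sep 19.
Flight 2 in UTC: 5:34 AM + 11:00 = 4:34 PM on Sep 19.
+11 hours and 38 minutes → arrive 4:12 AM UTC on Sep 20.
Flight 1 lands earlier by 13 hours 39 minutes.

the first, by 13 hours 39 minutes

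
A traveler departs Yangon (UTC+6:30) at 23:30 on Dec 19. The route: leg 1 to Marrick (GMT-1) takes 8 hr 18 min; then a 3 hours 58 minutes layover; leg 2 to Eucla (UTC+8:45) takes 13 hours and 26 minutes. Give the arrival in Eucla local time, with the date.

03:27 on December 21

Convert departure to UTC: 23:30 − 6:30 = 17:00 UTC on Dec 19.
Add 8 hours 18 minutes leg 1 → 01:18 UTC (Dec 20).
Add 3 hours 58 minutes layover in Marrick → 05:16 UTC.
Add 13 hours 26 minutes leg 2 → 18:42 UTC.
Eucla is UTC+8:45, so local arrival = 18:42 + 8:45 = 03:27 on Dec 21.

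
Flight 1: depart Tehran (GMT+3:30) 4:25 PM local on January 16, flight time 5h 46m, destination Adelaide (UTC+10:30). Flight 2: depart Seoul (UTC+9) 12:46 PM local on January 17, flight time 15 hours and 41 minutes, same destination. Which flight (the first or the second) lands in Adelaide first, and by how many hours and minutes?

the first, by 24 hours 46 minutes

Flight 1 in UTC: 4:25 PM − 3:30 = 12:55 PM on Jan 16.
+5 hours 46 minutes → arrive 6:41 PM UTC on Jan 16.
Flight 2 in UTC: 12:46 PM − 9:00 = 3:46 AM on Jan 17.
+15 hours and 41 minutes → arrive 7:27 PM UTC on Jan 17.
Flight 1 lands earlier by 24 hours 46 minutes.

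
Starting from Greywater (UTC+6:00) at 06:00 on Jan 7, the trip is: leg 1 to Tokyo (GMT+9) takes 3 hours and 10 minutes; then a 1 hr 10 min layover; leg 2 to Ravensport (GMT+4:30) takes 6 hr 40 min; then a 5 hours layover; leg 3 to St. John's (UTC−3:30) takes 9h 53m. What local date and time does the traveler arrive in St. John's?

22:23 on January 7

Convert departure to UTC: 06:00 − 6:00 = 00:00 UTC on Jan 7.
Add 3 hours and 10 minutes leg 1 → 03:10 UTC.
Add 1 hour and 10 minutes layover in Tokyo → 04:20 UTC.
Add 6 hours 40 minutes leg 2 → 11:00 UTC.
Add 5 hours layover in Ravensport → 16:00 UTC.
Add 9 hours 53 minutes leg 3 → 01:53 UTC (Jan 8).
St. John's is UTC−3:30, so local arrival = 01:53 − 3:30 = 22:23 on Jan 7.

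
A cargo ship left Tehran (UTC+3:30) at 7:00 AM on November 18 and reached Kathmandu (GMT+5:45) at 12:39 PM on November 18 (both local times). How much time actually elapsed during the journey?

3 hours 24 minutes

Departure in UTC: 7:00 AM − 3:30 = 3:30 AM on Nov 18.
Arrival in UTC: 12:39 PM − 5:45 = 6:54 AM on Nov 18.
Elapsed = 6:54 AM − 3:30 AM = 3 hours 24 minutes.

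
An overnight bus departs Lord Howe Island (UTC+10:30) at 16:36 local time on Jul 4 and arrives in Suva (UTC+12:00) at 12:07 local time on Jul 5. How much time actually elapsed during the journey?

18 hours 1 minute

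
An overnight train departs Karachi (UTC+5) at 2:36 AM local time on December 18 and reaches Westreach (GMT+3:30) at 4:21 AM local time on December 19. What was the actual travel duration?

Departure in UTC: 2:36 AM − 5:00 = 9:36 PM on Dec 17.
Arrival in UTC: 4:21 AM − 3:30 = 12:51 AM on Dec 19.
Elapsed = 12:51 AM − 9:36 PM (+2 days) = 27 hours 15 minutes.

27 hours 15 minutes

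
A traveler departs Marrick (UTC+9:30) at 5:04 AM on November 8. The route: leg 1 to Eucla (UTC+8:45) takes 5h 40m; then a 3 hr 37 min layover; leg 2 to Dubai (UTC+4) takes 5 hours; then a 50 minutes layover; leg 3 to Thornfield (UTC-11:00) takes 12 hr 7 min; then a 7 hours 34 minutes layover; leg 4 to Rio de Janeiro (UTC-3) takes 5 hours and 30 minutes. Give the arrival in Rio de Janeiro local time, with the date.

Convert departure to UTC: 5:04 AM − 9:30 = 7:34 PM UTC on Nov 7.
Add 5 hours and 40 minutes leg 1 → 1:14 AM UTC (Nov 8).
Add 3 hours and 37 minutes layover in Eucla → 4:51 AM UTC.
Add 5 hours leg 2 → 9:51 AM UTC.
Add 50 minutes layover in Dubai → 10:41 AM UTC.
Add 12 hours 7 minutes leg 3 → 10:48 PM UTC.
Add 7 hours and 34 minutes layover in Thornfield → 6:22 AM UTC (Nov 9).
Add 5 hours 30 minutes leg 4 → 11:52 AM UTC.
Rio de Janeiro is UTC−3:00, so local arrival = 11:52 AM − 3:00 = 8:52 AM on Nov 9.

8:52 AM on November 9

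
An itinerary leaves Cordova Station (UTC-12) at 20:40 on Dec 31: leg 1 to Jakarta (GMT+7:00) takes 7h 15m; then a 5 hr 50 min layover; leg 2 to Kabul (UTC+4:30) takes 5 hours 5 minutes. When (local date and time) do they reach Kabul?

07:20 on Jan 2

Convert departure to UTC: 20:40 + 12:00 = 08:40 UTC on Jan 1.
Add 7 hours 15 minutes leg 1 → 15:55 UTC.
Add 5 hours 50 minutes layover in Jakarta → 21:45 UTC.
Add 5 hours 5 minutes leg 2 → 02:50 UTC (Jan 2).
Kabul is UTC+4:30, so local arrival = 02:50 + 4:30 = 07:20 on Jan 2.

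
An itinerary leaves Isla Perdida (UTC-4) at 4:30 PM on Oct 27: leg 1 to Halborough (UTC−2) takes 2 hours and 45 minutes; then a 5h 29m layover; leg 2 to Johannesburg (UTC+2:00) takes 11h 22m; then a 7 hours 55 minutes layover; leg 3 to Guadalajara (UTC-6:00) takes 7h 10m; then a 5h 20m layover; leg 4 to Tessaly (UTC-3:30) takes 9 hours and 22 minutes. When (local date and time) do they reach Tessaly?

6:23 PM on October 29

Convert departure to UTC: 4:30 PM + 4:00 = 8:30 PM UTC on Oct 27.
Add 2 hours and 45 minutes leg 1 → 11:15 PM UTC.
Add 5 hours and 29 minutes layover in Halborough → 4:44 AM UTC (Oct 28).
Add 11 hours 22 minutes leg 2 → 4:06 PM UTC.
Add 7 hours and 55 minutes layover in Johannesburg → 12:01 AM UTC (Oct 29).
Add 7 hours 10 minutes leg 3 → 7:11 AM UTC.
Add 5 hours 20 minutes layover in Guadalajara → 12:31 PM UTC.
Add 9 hours and 22 minutes leg 4 → 9:53 PM UTC.
Tessaly is UTC−3:30, so local arrival = 9:53 PM − 3:30 = 6:23 PM on Oct 29.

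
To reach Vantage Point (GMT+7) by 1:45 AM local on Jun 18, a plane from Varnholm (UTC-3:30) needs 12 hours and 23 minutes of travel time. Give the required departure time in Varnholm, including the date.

Target arrival in UTC: 1:45 AM − 7:00 = 6:45 PM on Jun 17.
Subtract 12 hours 23 minutes → departure 6:22 AM UTC on Jun 17.
Varnholm is UTC−3:30: 6:22 AM − 3:30 = 2:52 AM on Jun 17.

2:52 AM on June 17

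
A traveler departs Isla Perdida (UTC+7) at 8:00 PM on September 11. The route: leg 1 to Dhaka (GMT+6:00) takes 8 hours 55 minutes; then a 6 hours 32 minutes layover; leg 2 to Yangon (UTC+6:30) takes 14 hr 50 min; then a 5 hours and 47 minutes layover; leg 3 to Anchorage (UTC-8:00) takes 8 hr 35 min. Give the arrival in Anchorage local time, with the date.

Convert departure to UTC: 8:00 PM − 7:00 = 1:00 PM UTC on Sep 11.
Add 8 hours and 55 minutes leg 1 → 9:55 PM UTC.
Add 6 hours 32 minutes layover in Dhaka → 4:27 AM UTC (Sep 12).
Add 14 hours 50 minutes leg 2 → 7:17 PM UTC.
Add 5 hours and 47 minutes layover in Yangon → 1:04 AM UTC (Sep 13).
Add 8 hours 35 minutes leg 3 → 9:39 AM UTC.
Anchorage is UTC−8:00, so local arrival = 9:39 AM − 8:00 = 1:39 AM on Sep 13.

1:39 AM on September 13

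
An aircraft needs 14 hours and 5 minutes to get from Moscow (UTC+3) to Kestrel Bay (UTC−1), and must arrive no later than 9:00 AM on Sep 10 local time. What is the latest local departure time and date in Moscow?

10:55 PM on Sep 9

Target arrival in UTC: 9:00 AM + 1:00 = 10:00 AM on Sep 10.
Subtract 14 hours and 5 minutes → departure 7:55 PM UTC on Sep 9.
Moscow is UTC+3:00: 7:55 PM + 3:00 = 10:55 PM on Sep 9.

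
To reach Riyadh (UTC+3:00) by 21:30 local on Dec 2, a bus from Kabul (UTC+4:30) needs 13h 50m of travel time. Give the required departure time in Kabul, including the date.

Target arrival in UTC: 21:30 − 3:00 = 18:30 on Dec 2.
Subtract 13 hours and 50 minutes → departure 04:40 UTC on Dec 2.
Kabul is UTC+4:30: 04:40 + 4:30 = 09:10 on Dec 2.

09:10 on December 2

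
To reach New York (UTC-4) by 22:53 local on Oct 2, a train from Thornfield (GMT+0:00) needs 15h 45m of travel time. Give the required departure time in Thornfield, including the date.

Target arrival in UTC: 22:53 + 4:00 = 02:53 on Oct 3.
Subtract 15 hours and 45 minutes → departure 11:08 UTC on Oct 2.
Thornfield is UTC+0, so departure is 11:08 on Oct 2.

11:08 on October 2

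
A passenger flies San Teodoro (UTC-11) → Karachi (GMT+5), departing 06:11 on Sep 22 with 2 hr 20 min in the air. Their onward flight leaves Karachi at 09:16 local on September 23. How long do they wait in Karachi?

Convert departure to UTC: 06:11 + 11:00 = 17:11 UTC on Sep 22.
Add 2 hours 20 minutes flight time → 19:31 UTC.
Karachi is UTC+5:00, so local arrival = 19:31 + 5:00 = 00:31 on Sep 23.
Layover = 09:16 − 00:31 = 8 hours 45 minutes.

8 hours 45 minutes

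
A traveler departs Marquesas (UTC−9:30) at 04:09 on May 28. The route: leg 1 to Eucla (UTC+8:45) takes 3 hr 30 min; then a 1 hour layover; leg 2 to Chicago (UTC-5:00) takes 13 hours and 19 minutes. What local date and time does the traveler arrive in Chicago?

02:28 on May 29

Convert departure to UTC: 04:09 + 9:30 = 13:39 UTC on May 28.
Add 3 hours 30 minutes leg 1 → 17:09 UTC.
Add 1 hour layover in Eucla → 18:09 UTC.
Add 13 hours and 19 minutes leg 2 → 07:28 UTC (May 29).
Chicago is UTC−5:00, so local arrival = 07:28 − 5:00 = 02:28 on May 29.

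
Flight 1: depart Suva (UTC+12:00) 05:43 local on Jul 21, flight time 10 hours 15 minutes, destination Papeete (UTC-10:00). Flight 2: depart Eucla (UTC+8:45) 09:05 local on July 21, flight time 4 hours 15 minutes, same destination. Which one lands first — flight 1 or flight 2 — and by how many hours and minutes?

Flight 1 in UTC: 05:43 − 12:00 = 17:43 on Jul 20.
+10 hours and 15 minutes → arrive 03:58 UTC on Jul 21.
Flight 2 in UTC: 09:05 − 8:45 = 00:20 on Jul 21.
+4 hours and 15 minutes → arrive 04:35 UTC on Jul 21.
Flight 1 lands earlier by 37 minutes.

the first, by 37 minutes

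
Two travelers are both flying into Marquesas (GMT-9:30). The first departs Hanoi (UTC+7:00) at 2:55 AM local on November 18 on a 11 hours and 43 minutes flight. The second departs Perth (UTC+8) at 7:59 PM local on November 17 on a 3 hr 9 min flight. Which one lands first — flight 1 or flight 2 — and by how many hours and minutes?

the second, by 16 hours 30 minutes

Flight 1 in UTC: 2:55 AM − 7:00 = 7:55 PM on Nov 17.
+11 hours 43 minutes → arrive 7:38 AM UTC on Nov 18.
Flight 2 in UTC: 7:59 PM − 8:00 = 11:59 AM on Nov 17.
+3 hours and 9 minutes → arrive 3:08 PM UTC on Nov 17.
Flight 2 lands earlier by 16 hours 30 minutes.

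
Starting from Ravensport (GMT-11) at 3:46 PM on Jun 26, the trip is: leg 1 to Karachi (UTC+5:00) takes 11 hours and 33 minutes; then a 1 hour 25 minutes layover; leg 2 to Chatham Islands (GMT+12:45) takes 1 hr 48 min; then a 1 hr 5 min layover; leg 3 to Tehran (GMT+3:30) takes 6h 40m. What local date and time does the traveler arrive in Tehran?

4:47 AM on June 28

Convert departure to UTC: 3:46 PM + 11:00 = 2:46 AM UTC on Jun 27.
Add 11 hours 33 minutes leg 1 → 2:19 PM UTC.
Add 1 hour and 25 minutes layover in Karachi → 3:44 PM UTC.
Add 1 hour and 48 minutes leg 2 → 5:32 PM UTC.
Add 1 hour and 5 minutes layover in Chatham Islands → 6:37 PM UTC.
Add 6 hours 40 minutes leg 3 → 1:17 AM UTC (Jun 28).
Tehran is UTC+3:30, so local arrival = 1:17 AM + 3:30 = 4:47 AM on Jun 28.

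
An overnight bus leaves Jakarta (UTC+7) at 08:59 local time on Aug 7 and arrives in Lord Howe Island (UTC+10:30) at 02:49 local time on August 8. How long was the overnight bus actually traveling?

Lord Howe Island is 3:30 ahead of Jakarta.
Clock-face elapsed time (ignoring zones) is 17 hours 50 minutes.
Actual elapsed = 17 hours 50 minutes − 3:30 = 14 hours 20 minutes.

14 hours 20 minutes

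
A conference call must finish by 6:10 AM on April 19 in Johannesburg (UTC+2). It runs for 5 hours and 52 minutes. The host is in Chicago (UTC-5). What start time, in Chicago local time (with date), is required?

Target end time in UTC: 6:10 AM − 2:00 = 4:10 AM on Apr 19.
Subtract 5 hours 52 minutes → start 10:18 PM UTC on Apr 18.
Chicago is UTC−5:00: 10:18 PM − 5:00 = 5:18 PM on Apr 18.

5:18 PM on Apr 18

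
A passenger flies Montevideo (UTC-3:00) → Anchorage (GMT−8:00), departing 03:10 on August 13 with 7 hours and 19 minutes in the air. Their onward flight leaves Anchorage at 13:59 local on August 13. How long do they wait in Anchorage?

Convert departure to UTC: 03:10 + 3:00 = 06:10 UTC on Aug 13.
Add 7 hours 19 minutes flight time → 13:29 UTC.
Anchorage is UTC−8:00, so local arrival = 13:29 − 8:00 = 05:29 on Aug 13.
Layover = 13:59 − 05:29 = 8 hours 30 minutes.

8 hours 30 minutes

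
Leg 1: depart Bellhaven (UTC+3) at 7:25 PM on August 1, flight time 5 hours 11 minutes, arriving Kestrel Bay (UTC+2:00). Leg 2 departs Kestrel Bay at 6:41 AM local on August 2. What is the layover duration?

Convert departure to UTC: 7:25 PM − 3:00 = 4:25 PM UTC on Aug 1.
Add 5 hours and 11 minutes flight time → 9:36 PM UTC.
Kestrel Bay is UTC+2:00, so local arrival = 9:36 PM + 2:00 = 11:36 PM on Aug 1.
Layover = 6:41 AM − 11:36 PM (+1 day) = 7 hours 5 minutes.

7 hours 5 minutes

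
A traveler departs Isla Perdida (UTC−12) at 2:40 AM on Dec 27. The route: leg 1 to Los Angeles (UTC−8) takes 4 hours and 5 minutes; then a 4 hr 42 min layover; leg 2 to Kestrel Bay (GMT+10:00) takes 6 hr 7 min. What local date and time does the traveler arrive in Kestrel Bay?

3:34 PM on December 28

Convert departure to UTC: 2:40 AM + 12:00 = 2:40 PM UTC on Dec 27.
Add 4 hours 5 minutes leg 1 → 6:45 PM UTC.
Add 4 hours 42 minutes layover in Los Angeles → 11:27 PM UTC.
Add 6 hours 7 minutes leg 2 → 5:34 AM UTC (Dec 28).
Kestrel Bay is UTC+10:00, so local arrival = 5:34 AM + 10:00 = 3:34 PM on Dec 28.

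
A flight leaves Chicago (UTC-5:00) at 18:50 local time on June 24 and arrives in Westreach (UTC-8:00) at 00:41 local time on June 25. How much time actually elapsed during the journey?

Westreach is 3:00 behind Chicago.
Clock-face elapsed time (ignoring zones) is 5 hours 51 minutes.
Actual elapsed = 5 hours 51 minutes + 3:00 = 8 hours 51 minutes.

8 hours 51 minutes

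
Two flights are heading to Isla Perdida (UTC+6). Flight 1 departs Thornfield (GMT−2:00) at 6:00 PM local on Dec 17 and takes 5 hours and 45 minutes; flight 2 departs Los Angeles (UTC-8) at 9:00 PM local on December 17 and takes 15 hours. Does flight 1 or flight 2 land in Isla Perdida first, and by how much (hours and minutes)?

the first, by 18 hours 15 minutes

Flight 1 in UTC: 6:00 PM + 2:00 = 8:00 PM on Dec 17.
+5 hours and 45 minutes → arrive 1:45 AM UTC on Dec 18.
Flight 2 in UTC: 9:00 PM + 8:00 = 5:00 AM on Dec 18.
+15 hours → arrive 8:00 PM UTC on Dec 18.
Flight 1 lands earlier by 18 hours 15 minutes.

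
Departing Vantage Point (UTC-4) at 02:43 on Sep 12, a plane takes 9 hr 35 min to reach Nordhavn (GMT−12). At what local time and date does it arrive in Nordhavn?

04:18 on Sep 12

Nordhavn is 8:00 behind Vantage Point.
After 9 hours 35 minutes it is 12:18 in Vantage Point.
Shift by the zone difference: 12:18 − 8:00 = 04:18 on Sep 12 in Nordhavn.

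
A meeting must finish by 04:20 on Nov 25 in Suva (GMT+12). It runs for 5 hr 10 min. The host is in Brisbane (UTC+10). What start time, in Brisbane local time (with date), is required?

Target end time in UTC: 04:20 − 12:00 = 16:20 on Nov 24.
Subtract 5 hours 10 minutes → start 11:10 UTC on Nov 24.
Brisbane is UTC+10:00: 11:10 + 10:00 = 21:10 on Nov 24.

21:10 on Nov 24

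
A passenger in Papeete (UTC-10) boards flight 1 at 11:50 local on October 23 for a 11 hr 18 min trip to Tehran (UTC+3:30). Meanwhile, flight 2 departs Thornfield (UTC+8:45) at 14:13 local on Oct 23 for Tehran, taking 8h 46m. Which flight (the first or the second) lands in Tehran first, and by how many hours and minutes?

Flight 1 in UTC: 11:50 + 10:00 = 21:50 on Oct 23.
+11 hours 18 minutes → arrive 09:08 UTC on Oct 24.
Flight 2 in UTC: 14:13 − 8:45 = 05:28 on Oct 23.
+8 hours 46 minutes → arrive 14:14 UTC on Oct 23.
Flight 2 lands earlier by 18 hours 54 minutes.

the second, by 18 hours 54 minutes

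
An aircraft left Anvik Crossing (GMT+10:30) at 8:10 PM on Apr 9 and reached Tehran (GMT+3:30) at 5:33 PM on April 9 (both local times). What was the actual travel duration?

Departure in UTC: 8:10 PM − 10:30 = 9:40 AM on Apr 9.
Arrival in UTC: 5:33 PM − 3:30 = 2:03 PM on Apr 9.
Elapsed = 2:03 PM − 9:40 AM = 4 hours 23 minutes.

4 hours 23 minutes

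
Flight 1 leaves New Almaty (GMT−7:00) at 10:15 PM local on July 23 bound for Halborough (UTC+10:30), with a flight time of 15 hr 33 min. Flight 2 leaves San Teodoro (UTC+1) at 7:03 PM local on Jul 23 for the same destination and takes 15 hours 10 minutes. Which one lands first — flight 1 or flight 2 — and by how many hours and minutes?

the second, by 11 hours 35 minutes

Flight 1 in UTC: 10:15 PM + 7:00 = 5:15 AM on Jul 24.
+15 hours and 33 minutes → arrive 8:48 PM UTC on Jul 24.
Flight 2 in UTC: 7:03 PM − 1:00 = 6:03 PM on Jul 23.
+15 hours 10 minutes → arrive 9:13 AM UTC on Jul 24.
Flight 2 lands earlier by 11 hours 35 minutes.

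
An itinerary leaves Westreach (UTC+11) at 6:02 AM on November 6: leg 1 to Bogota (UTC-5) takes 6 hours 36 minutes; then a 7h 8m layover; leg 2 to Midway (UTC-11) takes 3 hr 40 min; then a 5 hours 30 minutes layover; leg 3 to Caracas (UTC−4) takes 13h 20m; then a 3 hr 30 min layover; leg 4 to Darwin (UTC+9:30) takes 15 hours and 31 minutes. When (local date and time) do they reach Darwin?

Convert departure to UTC: 6:02 AM − 11:00 = 7:02 PM UTC on Nov 5.
Add 6 hours 36 minutes leg 1 → 1:38 AM UTC (Nov 6).
Add 7 hours and 8 minutes layover in Bogota → 8:46 AM UTC.
Add 3 hours 40 minutes leg 2 → 12:26 PM UTC.
Add 5 hours and 30 minutes layover in Midway → 5:56 PM UTC.
Add 13 hours 20 minutes leg 3 → 7:16 AM UTC (Nov 7).
Add 3 hours 30 minutes layover in Caracas → 10:46 AM UTC.
Add 15 hours and 31 minutes leg 4 → 2:17 AM UTC (Nov 8).
Darwin is UTC+9:30, so local arrival = 2:17 AM + 9:30 = 11:47 AM on Nov 8.

11:47 AM on November 8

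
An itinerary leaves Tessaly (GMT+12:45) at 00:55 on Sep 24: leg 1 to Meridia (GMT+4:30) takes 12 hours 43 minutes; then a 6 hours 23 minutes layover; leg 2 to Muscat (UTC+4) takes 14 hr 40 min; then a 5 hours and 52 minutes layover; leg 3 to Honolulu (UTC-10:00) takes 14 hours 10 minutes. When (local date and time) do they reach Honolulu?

07:58 on September 25

Convert departure to UTC: 00:55 − 12:45 = 12:10 UTC on Sep 23.
Add 12 hours 43 minutes leg 1 → 00:53 UTC (Sep 24).
Add 6 hours 23 minutes layover in Meridia → 07:16 UTC.
Add 14 hours 40 minutes leg 2 → 21:56 UTC.
Add 5 hours and 52 minutes layover in Muscat → 03:48 UTC (Sep 25).
Add 14 hours and 10 minutes leg 3 → 17:58 UTC.
Honolulu is UTC−10:00, so local arrival = 17:58 − 10:00 = 07:58 on Sep 25.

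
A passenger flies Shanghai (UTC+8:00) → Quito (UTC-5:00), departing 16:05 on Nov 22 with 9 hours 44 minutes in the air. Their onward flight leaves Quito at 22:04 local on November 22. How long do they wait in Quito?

9 hours 15 minutes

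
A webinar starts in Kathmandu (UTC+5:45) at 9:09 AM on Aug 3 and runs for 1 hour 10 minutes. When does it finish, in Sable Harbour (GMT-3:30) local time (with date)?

Convert start to UTC: 9:09 AM − 5:45 = 3:24 AM UTC on Aug 3.
Add 1 hour and 10 minutes duration → 4:34 AM UTC.
Sable Harbour is UTC−3:30, so local end time = 4:34 AM − 3:30 = 1:04 AM on Aug 3.

1:04 AM on Aug 3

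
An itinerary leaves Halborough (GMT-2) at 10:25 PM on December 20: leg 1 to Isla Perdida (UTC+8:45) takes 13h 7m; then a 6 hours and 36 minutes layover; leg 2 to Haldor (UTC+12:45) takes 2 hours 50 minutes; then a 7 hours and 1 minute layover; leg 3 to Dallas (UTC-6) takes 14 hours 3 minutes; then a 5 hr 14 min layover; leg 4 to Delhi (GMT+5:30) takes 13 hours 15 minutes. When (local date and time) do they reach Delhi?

Convert departure to UTC: 10:25 PM + 2:00 = 12:25 AM UTC on Dec 21.
Add 13 hours and 7 minutes leg 1 → 1:32 PM UTC.
Add 6 hours 36 minutes layover in Isla Perdida → 8:08 PM UTC.
Add 2 hours and 50 minutes leg 2 → 10:58 PM UTC.
Add 7 hours and 1 minute layover in Haldor → 5:59 AM UTC (Dec 22).
Add 14 hours 3 minutes leg 3 → 8:02 PM UTC.
Add 5 hours 14 minutes layover in Dallas → 1:16 AM UTC (Dec 23).
Add 13 hours and 15 minutes leg 4 → 2:31 PM UTC.
Delhi is UTC+5:30, so local arrival = 2:31 PM + 5:30 = 8:01 PM on Dec 23.

8:01 PM on December 23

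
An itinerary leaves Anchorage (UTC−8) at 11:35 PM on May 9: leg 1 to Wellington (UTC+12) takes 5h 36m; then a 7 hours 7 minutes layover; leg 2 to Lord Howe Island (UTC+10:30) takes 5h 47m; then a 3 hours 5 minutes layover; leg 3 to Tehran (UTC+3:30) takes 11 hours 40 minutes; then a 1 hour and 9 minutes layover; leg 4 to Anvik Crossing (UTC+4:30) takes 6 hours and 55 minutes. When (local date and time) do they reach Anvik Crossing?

5:24 AM on May 12

Convert departure to UTC: 11:35 PM + 8:00 = 7:35 AM UTC on May 10.
Add 5 hours 36 minutes leg 1 → 1:11 PM UTC.
Add 7 hours and 7 minutes layover in Wellington → 8:18 PM UTC.
Add 5 hours and 47 minutes leg 2 → 2:05 AM UTC (May 11).
Add 3 hours 5 minutes layover in Lord Howe Island → 5:10 AM UTC.
Add 11 hours 40 minutes leg 3 → 4:50 PM UTC.
Add 1 hour 9 minutes layover in Tehran → 5:59 PM UTC.
Add 6 hours and 55 minutes leg 4 → 12:54 AM UTC (May 12).
Anvik Crossing is UTC+4:30, so local arrival = 12:54 AM + 4:30 = 5:24 AM on May 12.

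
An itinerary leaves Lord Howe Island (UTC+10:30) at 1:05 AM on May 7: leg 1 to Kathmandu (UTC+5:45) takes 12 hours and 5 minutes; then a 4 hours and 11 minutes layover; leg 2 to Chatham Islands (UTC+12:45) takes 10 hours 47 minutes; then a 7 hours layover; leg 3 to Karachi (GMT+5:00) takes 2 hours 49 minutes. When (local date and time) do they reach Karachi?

Convert departure to UTC: 1:05 AM − 10:30 = 2:35 PM UTC on May 6.
Add 12 hours 5 minutes leg 1 → 2:40 AM UTC (May 7).
Add 4 hours and 11 minutes layover in Kathmandu → 6:51 AM UTC.
Add 10 hours and 47 minutes leg 2 → 5:38 PM UTC.
Add 7 hours layover in Chatham Islands → 12:38 AM UTC (May 8).
Add 2 hours and 49 minutes leg 3 → 3:27 AM UTC.
Karachi is UTC+5:00, so local arrival = 3:27 AM + 5:00 = 8:27 AM on May 8.

8:27 AM on May 8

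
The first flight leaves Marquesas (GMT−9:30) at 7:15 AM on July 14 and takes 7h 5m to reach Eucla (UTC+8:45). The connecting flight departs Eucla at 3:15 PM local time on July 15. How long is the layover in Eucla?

Convert departure to UTC: 7:15 AM + 9:30 = 4:45 PM UTC on Jul 14.
Add 7 hours 5 minutes flight time → 11:50 PM UTC.
Eucla is UTC+8:45, so local arrival = 11:50 PM + 8:45 = 8:35 AM on Jul 15.
Layover = 3:15 PM − 8:35 AM = 6 hours 40 minutes.

6 hours 40 minutes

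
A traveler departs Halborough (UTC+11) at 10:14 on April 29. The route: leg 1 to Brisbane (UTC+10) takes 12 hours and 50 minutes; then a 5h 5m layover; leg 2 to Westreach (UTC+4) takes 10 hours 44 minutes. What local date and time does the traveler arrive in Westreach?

Convert departure to UTC: 10:14 − 11:00 = 23:14 UTC on Apr 28.
Add 12 hours and 50 minutes leg 1 → 12:04 UTC (Apr 29).
Add 5 hours and 5 minutes layover in Brisbane → 17:09 UTC.
Add 10 hours and 44 minutes leg 2 → 03:53 UTC (Apr 30).
Westreach is UTC+4:00, so local arrival = 03:53 + 4:00 = 07:53 on Apr 30.

07:53 on Apr 30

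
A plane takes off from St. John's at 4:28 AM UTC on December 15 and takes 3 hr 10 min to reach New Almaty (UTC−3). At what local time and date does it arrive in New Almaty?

Departure is given in UTC: 4:28 AM on Dec 15.
Add 3 hours 10 minutes → 7:38 AM UTC.
New Almaty is UTC−3:00: 7:38 AM − 3:00 = 4:38 AM on Dec 15.

4:38 AM on Dec 15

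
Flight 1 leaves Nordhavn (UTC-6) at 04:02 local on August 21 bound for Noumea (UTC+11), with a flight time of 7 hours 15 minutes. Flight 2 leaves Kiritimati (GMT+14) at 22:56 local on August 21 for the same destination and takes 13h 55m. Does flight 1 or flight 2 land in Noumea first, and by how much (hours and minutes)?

Flight 1 in UTC: 04:02 + 6:00 = 10:02 on Aug 21.
+7 hours and 15 minutes → arrive 17:17 UTC on Aug 21.
Flight 2 in UTC: 22:56 − 14:00 = 08:56 on Aug 21.
+13 hours and 55 minutes → arrive 22:51 UTC on Aug 21.
Flight 1 lands earlier by 5 hours 34 minutes.

the first, by 5 hours 34 minutes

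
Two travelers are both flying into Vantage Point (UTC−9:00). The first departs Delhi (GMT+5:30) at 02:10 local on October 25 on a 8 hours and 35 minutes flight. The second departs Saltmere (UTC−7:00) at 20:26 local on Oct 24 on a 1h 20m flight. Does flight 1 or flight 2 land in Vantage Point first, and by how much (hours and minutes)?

the second, by 29 minutes

Flight 1 in UTC: 02:10 − 5:30 = 20:40 on Oct 24.
+8 hours and 35 minutes → arrive 05:15 UTC on Oct 25.
Flight 2 in UTC: 20:26 + 7:00 = 03:26 on Oct 25.
+1 hour and 20 minutes → arrive 04:46 UTC on Oct 25.
Flight 2 lands earlier by 29 minutes.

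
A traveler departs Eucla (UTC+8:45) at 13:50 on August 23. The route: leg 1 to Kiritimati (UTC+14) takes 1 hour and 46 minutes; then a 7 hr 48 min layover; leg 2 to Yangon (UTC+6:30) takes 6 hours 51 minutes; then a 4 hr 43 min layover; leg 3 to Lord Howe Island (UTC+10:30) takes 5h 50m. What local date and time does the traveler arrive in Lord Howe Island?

Convert departure to UTC: 13:50 − 8:45 = 05:05 UTC on Aug 23.
Add 1 hour 46 minutes leg 1 → 06:51 UTC.
Add 7 hours 48 minutes layover in Kiritimati → 14:39 UTC.
Add 6 hours 51 minutes leg 2 → 21:30 UTC.
Add 4 hours 43 minutes layover in Yangon → 02:13 UTC (Aug 24).
Add 5 hours and 50 minutes leg 3 → 08:03 UTC.
Lord Howe Island is UTC+10:30, so local arrival = 08:03 + 10:30 = 18:33 on Aug 24.

18:33 on August 24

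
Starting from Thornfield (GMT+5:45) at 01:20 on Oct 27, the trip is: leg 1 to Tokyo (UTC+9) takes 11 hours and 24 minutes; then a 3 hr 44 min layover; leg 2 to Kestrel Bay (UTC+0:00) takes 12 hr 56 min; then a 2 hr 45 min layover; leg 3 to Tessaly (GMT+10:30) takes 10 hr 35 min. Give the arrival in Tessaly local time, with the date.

23:29 on October 28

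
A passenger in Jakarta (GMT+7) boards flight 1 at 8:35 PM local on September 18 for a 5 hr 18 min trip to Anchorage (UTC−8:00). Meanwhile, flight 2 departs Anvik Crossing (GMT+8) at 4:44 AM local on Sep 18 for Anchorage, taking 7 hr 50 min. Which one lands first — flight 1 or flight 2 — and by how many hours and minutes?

the second, by 14 hours 19 minutes

Flight 1 in UTC: 8:35 PM − 7:00 = 1:35 PM on Sep 18.
+5 hours and 18 minutes → arrive 6:53 PM UTC on Sep 18.
Flight 2 in UTC: 4:44 AM − 8:00 = 8:44 PM on Sep 17.
+7 hours 50 minutes → arrive 4:34 AM UTC on Sep 18.
Flight 2 lands earlier by 14 hours 19 minutes.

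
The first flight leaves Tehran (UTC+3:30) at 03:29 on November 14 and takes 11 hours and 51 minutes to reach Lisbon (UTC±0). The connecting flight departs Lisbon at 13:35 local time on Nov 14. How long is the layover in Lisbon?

Convert departure to UTC: 03:29 − 3:30 = 23:59 UTC on Nov 13.
Add 11 hours and 51 minutes flight time → 11:50 UTC (Nov 14).
Lisbon is UTC+0, so local arrival is the same: 11:50 on Nov 14.
Layover = 13:35 − 11:50 = 1 hour 45 minutes.

1 hour 45 minutes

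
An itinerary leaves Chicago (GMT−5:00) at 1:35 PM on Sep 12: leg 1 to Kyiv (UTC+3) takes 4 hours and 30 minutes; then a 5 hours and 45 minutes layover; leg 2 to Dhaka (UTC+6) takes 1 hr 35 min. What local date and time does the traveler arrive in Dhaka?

12:25 PM on September 13

Convert departure to UTC: 1:35 PM + 5:00 = 6:35 PM UTC on Sep 12.
Add 4 hours 30 minutes leg 1 → 11:05 PM UTC.
Add 5 hours and 45 minutes layover in Kyiv → 4:50 AM UTC (Sep 13).
Add 1 hour 35 minutes leg 2 → 6:25 AM UTC.
Dhaka is UTC+6:00, so local arrival = 6:25 AM + 6:00 = 12:25 PM on Sep 13.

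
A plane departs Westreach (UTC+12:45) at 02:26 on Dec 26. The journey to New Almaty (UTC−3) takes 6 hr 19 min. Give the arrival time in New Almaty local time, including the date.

17:00 on December 25

Convert departure to UTC: 02:26 − 12:45 = 13:41 UTC on Dec 25.
Add 6 hours and 19 minutes travel time → 20:00 UTC.
New Almaty is UTC−3:00, so local arrival = 20:00 − 3:00 = 17:00 on Dec 25.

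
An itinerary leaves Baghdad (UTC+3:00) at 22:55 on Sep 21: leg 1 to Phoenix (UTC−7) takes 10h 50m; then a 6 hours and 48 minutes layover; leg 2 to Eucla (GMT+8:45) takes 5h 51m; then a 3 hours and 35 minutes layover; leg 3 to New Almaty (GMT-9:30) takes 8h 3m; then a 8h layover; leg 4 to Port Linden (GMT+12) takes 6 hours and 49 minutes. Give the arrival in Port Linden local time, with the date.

09:51 on September 24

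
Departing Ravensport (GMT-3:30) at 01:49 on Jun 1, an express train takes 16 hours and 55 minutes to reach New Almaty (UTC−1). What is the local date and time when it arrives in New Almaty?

21:14 on June 1

New Almaty is 2:30 ahead of Ravensport.
After 16 hours and 55 minutes it is 18:44 in Ravensport.
Shift by the zone difference: 18:44 + 2:30 = 21:14 on Jun 1 in New Almaty.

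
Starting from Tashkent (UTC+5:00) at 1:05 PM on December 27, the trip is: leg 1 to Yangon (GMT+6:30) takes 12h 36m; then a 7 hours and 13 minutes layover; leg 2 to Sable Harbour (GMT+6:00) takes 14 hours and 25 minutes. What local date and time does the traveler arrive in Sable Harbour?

Convert departure to UTC: 1:05 PM − 5:00 = 8:05 AM UTC on Dec 27.
Add 12 hours and 36 minutes leg 1 → 8:41 PM UTC.
Add 7 hours 13 minutes layover in Yangon → 3:54 AM UTC (Dec 28).
Add 14 hours 25 minutes leg 2 → 6:19 PM UTC.
Sable Harbour is UTC+6:00, so local arrival = 6:19 PM + 6:00 = 12:19 AM on Dec 29.

12:19 AM on December 29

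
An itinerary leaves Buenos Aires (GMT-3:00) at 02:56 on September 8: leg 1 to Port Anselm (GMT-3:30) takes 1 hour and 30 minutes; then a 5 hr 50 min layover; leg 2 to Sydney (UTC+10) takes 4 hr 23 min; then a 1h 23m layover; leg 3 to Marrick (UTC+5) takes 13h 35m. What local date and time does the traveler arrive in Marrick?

Convert departure to UTC: 02:56 + 3:00 = 05:56 UTC on Sep 8.
Add 1 hour 30 minutes leg 1 → 07:26 UTC.
Add 5 hours and 50 minutes layover in Port Anselm → 13:16 UTC.
Add 4 hours and 23 minutes leg 2 → 17:39 UTC.
Add 1 hour and 23 minutes layover in Sydney → 19:02 UTC.
Add 13 hours and 35 minutes leg 3 → 08:37 UTC (Sep 9).
Marrick is UTC+5:00, so local arrival = 08:37 + 5:00 = 13:37 on Sep 9.

13:37 on Sep 9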